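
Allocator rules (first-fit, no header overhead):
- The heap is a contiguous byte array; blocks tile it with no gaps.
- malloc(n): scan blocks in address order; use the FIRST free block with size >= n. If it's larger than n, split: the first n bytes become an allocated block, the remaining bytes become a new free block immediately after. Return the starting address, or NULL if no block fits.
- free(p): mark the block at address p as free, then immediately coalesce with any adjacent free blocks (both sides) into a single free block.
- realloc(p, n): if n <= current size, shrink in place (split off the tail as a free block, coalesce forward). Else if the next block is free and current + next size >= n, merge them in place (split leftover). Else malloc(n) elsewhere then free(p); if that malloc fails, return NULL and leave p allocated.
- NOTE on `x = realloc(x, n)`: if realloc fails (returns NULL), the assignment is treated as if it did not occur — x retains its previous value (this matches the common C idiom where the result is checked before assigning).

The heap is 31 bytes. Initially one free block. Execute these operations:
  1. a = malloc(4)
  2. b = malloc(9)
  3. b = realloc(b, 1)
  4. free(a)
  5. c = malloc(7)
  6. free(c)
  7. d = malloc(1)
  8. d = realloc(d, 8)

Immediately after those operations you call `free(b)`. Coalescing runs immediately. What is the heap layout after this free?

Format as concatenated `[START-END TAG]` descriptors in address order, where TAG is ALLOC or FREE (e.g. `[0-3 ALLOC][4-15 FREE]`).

Answer: [0-4 FREE][5-12 ALLOC][13-30 FREE]

Derivation:
Op 1: a = malloc(4) -> a = 0; heap: [0-3 ALLOC][4-30 FREE]
Op 2: b = malloc(9) -> b = 4; heap: [0-3 ALLOC][4-12 ALLOC][13-30 FREE]
Op 3: b = realloc(b, 1) -> b = 4; heap: [0-3 ALLOC][4-4 ALLOC][5-30 FREE]
Op 4: free(a) -> (freed a); heap: [0-3 FREE][4-4 ALLOC][5-30 FREE]
Op 5: c = malloc(7) -> c = 5; heap: [0-3 FREE][4-4 ALLOC][5-11 ALLOC][12-30 FREE]
Op 6: free(c) -> (freed c); heap: [0-3 FREE][4-4 ALLOC][5-30 FREE]
Op 7: d = malloc(1) -> d = 0; heap: [0-0 ALLOC][1-3 FREE][4-4 ALLOC][5-30 FREE]
Op 8: d = realloc(d, 8) -> d = 5; heap: [0-3 FREE][4-4 ALLOC][5-12 ALLOC][13-30 FREE]
free(b): b = 4 -> block [4-4 ALLOC]; mark free, coalesce with adjacent free neighbors -> [0-4 FREE][5-12 ALLOC][13-30 FREE]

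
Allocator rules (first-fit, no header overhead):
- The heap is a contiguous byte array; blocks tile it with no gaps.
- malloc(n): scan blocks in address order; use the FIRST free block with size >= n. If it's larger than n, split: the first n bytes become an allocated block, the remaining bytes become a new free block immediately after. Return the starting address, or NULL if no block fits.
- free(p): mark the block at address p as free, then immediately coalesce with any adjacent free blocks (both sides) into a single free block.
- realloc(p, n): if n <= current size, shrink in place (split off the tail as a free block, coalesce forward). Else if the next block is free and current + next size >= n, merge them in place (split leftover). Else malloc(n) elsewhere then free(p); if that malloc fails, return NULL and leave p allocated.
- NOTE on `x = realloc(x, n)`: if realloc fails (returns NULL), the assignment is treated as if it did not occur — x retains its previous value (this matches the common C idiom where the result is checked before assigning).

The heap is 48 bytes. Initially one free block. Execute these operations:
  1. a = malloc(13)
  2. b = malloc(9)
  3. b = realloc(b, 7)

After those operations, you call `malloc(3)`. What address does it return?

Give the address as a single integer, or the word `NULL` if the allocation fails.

Op 1: a = malloc(13) -> a = 0; heap: [0-12 ALLOC][13-47 FREE]
Op 2: b = malloc(9) -> b = 13; heap: [0-12 ALLOC][13-21 ALLOC][22-47 FREE]
Op 3: b = realloc(b, 7) -> b = 13; heap: [0-12 ALLOC][13-19 ALLOC][20-47 FREE]
malloc(3): first-fit scan over [0-12 ALLOC][13-19 ALLOC][20-47 FREE] -> 20

Answer: 20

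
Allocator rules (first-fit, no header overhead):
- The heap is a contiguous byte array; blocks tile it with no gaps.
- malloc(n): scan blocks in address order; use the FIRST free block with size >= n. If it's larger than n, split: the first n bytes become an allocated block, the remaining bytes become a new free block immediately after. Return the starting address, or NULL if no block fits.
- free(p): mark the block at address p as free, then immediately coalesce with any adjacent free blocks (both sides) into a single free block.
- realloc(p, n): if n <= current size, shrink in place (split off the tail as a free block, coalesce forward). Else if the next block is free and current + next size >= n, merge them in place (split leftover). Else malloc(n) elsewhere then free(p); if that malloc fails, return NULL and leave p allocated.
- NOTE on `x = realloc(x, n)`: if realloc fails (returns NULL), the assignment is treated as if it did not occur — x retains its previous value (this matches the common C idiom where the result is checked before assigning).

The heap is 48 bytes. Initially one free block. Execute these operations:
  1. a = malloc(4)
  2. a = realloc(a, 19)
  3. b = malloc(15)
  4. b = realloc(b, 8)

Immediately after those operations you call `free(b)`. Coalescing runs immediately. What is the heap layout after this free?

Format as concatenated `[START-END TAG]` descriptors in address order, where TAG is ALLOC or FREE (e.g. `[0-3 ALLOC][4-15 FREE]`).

Op 1: a = malloc(4) -> a = 0; heap: [0-3 ALLOC][4-47 FREE]
Op 2: a = realloc(a, 19) -> a = 0; heap: [0-18 ALLOC][19-47 FREE]
Op 3: b = malloc(15) -> b = 19; heap: [0-18 ALLOC][19-33 ALLOC][34-47 FREE]
Op 4: b = realloc(b, 8) -> b = 19; heap: [0-18 ALLOC][19-26 ALLOC][27-47 FREE]
free(b): b = 19 -> block [19-26 ALLOC]; mark free, coalesce with adjacent free neighbors -> [0-18 ALLOC][19-47 FREE]

Answer: [0-18 ALLOC][19-47 FREE]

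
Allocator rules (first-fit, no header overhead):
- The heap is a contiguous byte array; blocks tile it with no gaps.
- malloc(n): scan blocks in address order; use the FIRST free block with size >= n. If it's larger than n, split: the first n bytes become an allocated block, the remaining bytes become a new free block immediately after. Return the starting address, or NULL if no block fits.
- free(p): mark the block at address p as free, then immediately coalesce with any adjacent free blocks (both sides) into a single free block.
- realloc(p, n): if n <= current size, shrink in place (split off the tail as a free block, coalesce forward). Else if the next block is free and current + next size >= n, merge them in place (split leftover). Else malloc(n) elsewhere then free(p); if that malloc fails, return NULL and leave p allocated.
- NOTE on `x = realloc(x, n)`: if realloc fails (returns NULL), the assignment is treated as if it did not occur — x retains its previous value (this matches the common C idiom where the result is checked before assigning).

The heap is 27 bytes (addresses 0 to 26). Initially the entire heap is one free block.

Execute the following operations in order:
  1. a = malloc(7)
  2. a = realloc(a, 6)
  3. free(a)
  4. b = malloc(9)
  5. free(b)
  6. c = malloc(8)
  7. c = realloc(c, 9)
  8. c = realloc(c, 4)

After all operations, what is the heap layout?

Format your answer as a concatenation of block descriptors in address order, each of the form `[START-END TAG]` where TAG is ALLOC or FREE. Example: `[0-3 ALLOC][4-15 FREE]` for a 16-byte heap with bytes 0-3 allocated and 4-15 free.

Answer: [0-3 ALLOC][4-26 FREE]

Derivation:
Op 1: a = malloc(7) -> a = 0; heap: [0-6 ALLOC][7-26 FREE]
Op 2: a = realloc(a, 6) -> a = 0; heap: [0-5 ALLOC][6-26 FREE]
Op 3: free(a) -> (freed a); heap: [0-26 FREE]
Op 4: b = malloc(9) -> b = 0; heap: [0-8 ALLOC][9-26 FREE]
Op 5: free(b) -> (freed b); heap: [0-26 FREE]
Op 6: c = malloc(8) -> c = 0; heap: [0-7 ALLOC][8-26 FREE]
Op 7: c = realloc(c, 9) -> c = 0; heap: [0-8 ALLOC][9-26 FREE]
Op 8: c = realloc(c, 4) -> c = 0; heap: [0-3 ALLOC][4-26 FREE]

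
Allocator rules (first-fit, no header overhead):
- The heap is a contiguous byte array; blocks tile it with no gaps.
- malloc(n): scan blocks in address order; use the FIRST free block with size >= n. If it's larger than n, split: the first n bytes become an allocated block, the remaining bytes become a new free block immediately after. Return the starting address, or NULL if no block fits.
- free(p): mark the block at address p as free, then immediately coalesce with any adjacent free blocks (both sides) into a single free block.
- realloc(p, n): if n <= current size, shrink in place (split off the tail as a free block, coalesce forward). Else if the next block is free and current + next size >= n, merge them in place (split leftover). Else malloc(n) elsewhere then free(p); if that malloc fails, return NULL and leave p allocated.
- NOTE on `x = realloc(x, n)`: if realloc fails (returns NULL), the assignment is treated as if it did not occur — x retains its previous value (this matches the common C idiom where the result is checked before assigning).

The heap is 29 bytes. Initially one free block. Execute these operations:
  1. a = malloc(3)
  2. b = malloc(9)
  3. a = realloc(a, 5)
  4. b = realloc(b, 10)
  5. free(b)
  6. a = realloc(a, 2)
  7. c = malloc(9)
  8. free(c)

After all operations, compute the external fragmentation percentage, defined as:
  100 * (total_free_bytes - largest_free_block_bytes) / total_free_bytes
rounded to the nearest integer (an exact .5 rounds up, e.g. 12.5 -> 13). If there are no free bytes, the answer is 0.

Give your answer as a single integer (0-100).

Op 1: a = malloc(3) -> a = 0; heap: [0-2 ALLOC][3-28 FREE]
Op 2: b = malloc(9) -> b = 3; heap: [0-2 ALLOC][3-11 ALLOC][12-28 FREE]
Op 3: a = realloc(a, 5) -> a = 12; heap: [0-2 FREE][3-11 ALLOC][12-16 ALLOC][17-28 FREE]
Op 4: b = realloc(b, 10) -> b = 17; heap: [0-11 FREE][12-16 ALLOC][17-26 ALLOC][27-28 FREE]
Op 5: free(b) -> (freed b); heap: [0-11 FREE][12-16 ALLOC][17-28 FREE]
Op 6: a = realloc(a, 2) -> a = 12; heap: [0-11 FREE][12-13 ALLOC][14-28 FREE]
Op 7: c = malloc(9) -> c = 0; heap: [0-8 ALLOC][9-11 FREE][12-13 ALLOC][14-28 FREE]
Op 8: free(c) -> (freed c); heap: [0-11 FREE][12-13 ALLOC][14-28 FREE]
Free blocks: [12 15] total_free=27 largest=15 -> 100*(27-15)/27 = 1200/27 ≈ 44.444 -> rounds to 44

Answer: 44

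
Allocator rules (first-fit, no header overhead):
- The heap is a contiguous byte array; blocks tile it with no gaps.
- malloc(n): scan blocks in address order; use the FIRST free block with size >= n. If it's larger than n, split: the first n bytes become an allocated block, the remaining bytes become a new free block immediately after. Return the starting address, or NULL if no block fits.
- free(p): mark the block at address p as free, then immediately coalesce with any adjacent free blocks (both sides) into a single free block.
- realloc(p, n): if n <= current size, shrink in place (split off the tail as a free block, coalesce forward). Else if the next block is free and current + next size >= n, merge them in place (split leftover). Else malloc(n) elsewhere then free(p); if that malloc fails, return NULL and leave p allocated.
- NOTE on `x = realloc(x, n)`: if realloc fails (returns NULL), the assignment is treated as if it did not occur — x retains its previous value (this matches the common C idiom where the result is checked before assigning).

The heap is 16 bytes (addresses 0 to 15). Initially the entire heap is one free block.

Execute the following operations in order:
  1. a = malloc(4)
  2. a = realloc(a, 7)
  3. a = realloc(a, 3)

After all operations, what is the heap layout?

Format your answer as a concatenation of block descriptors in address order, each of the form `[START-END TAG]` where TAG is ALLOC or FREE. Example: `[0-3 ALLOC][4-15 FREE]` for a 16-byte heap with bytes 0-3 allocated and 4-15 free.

Op 1: a = malloc(4) -> a = 0; heap: [0-3 ALLOC][4-15 FREE]
Op 2: a = realloc(a, 7) -> a = 0; heap: [0-6 ALLOC][7-15 FREE]
Op 3: a = realloc(a, 3) -> a = 0; heap: [0-2 ALLOC][3-15 FREE]

Answer: [0-2 ALLOC][3-15 FREE]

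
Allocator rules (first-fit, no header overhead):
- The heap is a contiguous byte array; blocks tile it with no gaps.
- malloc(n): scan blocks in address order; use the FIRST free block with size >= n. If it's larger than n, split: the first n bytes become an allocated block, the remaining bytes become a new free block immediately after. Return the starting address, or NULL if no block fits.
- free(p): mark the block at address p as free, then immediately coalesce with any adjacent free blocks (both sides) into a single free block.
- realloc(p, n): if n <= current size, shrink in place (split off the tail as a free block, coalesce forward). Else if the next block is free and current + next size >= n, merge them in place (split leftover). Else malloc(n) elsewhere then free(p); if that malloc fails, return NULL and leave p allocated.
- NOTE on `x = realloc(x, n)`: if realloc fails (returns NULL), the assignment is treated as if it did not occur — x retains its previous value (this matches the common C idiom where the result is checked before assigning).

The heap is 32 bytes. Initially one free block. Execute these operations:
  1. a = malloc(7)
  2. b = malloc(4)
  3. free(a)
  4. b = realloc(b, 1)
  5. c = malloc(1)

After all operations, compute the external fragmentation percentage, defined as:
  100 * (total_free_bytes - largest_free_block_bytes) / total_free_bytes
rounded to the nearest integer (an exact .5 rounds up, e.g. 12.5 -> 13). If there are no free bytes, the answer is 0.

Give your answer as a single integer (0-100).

Op 1: a = malloc(7) -> a = 0; heap: [0-6 ALLOC][7-31 FREE]
Op 2: b = malloc(4) -> b = 7; heap: [0-6 ALLOC][7-10 ALLOC][11-31 FREE]
Op 3: free(a) -> (freed a); heap: [0-6 FREE][7-10 ALLOC][11-31 FREE]
Op 4: b = realloc(b, 1) -> b = 7; heap: [0-6 FREE][7-7 ALLOC][8-31 FREE]
Op 5: c = malloc(1) -> c = 0; heap: [0-0 ALLOC][1-6 FREE][7-7 ALLOC][8-31 FREE]
Free blocks: [6 24] total_free=30 largest=24 -> 100*(30-24)/30 = 600/30 = 20

Answer: 20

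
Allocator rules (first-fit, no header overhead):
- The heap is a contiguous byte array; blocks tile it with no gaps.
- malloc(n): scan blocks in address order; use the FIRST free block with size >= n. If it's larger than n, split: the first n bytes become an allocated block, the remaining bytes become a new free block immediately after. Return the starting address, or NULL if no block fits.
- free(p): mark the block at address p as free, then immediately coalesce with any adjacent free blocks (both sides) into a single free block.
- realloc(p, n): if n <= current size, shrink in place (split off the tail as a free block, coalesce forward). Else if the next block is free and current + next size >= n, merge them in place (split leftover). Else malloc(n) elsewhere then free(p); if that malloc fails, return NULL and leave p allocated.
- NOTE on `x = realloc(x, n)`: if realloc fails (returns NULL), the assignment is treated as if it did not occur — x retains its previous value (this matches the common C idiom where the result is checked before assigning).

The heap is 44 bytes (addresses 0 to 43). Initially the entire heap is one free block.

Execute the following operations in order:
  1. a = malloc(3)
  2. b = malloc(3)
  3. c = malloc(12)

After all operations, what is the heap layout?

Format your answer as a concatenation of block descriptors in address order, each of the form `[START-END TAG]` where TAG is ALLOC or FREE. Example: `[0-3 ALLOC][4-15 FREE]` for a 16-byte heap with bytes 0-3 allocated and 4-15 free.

Op 1: a = malloc(3) -> a = 0; heap: [0-2 ALLOC][3-43 FREE]
Op 2: b = malloc(3) -> b = 3; heap: [0-2 ALLOC][3-5 ALLOC][6-43 FREE]
Op 3: c = malloc(12) -> c = 6; heap: [0-2 ALLOC][3-5 ALLOC][6-17 ALLOC][18-43 FREE]

Answer: [0-2 ALLOC][3-5 ALLOC][6-17 ALLOC][18-43 FREE]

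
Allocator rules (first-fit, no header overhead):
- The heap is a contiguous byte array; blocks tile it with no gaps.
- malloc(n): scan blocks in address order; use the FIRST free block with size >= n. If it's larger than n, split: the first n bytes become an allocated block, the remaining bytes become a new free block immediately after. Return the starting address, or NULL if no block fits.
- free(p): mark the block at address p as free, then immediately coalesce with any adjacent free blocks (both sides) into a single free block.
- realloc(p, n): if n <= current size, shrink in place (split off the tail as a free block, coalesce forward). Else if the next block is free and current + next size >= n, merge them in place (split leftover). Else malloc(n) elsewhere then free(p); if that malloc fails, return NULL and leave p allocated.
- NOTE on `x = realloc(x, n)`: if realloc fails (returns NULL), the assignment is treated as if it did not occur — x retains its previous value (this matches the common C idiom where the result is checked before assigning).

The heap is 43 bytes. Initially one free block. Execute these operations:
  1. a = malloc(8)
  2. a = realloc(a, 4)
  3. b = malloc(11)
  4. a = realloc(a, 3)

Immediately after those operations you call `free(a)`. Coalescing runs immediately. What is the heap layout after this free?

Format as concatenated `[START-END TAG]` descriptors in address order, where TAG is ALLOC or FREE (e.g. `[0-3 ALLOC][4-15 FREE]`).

Op 1: a = malloc(8) -> a = 0; heap: [0-7 ALLOC][8-42 FREE]
Op 2: a = realloc(a, 4) -> a = 0; heap: [0-3 ALLOC][4-42 FREE]
Op 3: b = malloc(11) -> b = 4; heap: [0-3 ALLOC][4-14 ALLOC][15-42 FREE]
Op 4: a = realloc(a, 3) -> a = 0; heap: [0-2 ALLOC][3-3 FREE][4-14 ALLOC][15-42 FREE]
free(a): a = 0 -> block [0-2 ALLOC]; mark free, coalesce with adjacent free neighbors -> [0-3 FREE][4-14 ALLOC][15-42 FREE]

Answer: [0-3 FREE][4-14 ALLOC][15-42 FREE]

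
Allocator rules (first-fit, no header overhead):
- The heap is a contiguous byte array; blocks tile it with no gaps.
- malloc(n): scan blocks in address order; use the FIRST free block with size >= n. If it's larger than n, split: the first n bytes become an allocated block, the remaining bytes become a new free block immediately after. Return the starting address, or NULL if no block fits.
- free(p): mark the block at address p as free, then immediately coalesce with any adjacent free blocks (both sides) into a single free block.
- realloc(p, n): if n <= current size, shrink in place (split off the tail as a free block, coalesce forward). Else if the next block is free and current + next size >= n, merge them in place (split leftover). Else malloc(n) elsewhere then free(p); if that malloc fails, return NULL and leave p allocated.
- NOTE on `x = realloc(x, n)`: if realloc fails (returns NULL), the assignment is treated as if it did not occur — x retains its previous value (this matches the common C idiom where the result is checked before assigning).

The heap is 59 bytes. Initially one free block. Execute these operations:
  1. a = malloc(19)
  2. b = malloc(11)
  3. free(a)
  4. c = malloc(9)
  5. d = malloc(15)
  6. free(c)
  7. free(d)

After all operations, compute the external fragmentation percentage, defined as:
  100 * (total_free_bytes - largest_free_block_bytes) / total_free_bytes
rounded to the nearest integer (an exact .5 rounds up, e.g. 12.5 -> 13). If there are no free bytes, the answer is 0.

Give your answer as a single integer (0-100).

Answer: 40

Derivation:
Op 1: a = malloc(19) -> a = 0; heap: [0-18 ALLOC][19-58 FREE]
Op 2: b = malloc(11) -> b = 19; heap: [0-18 ALLOC][19-29 ALLOC][30-58 FREE]
Op 3: free(a) -> (freed a); heap: [0-18 FREE][19-29 ALLOC][30-58 FREE]
Op 4: c = malloc(9) -> c = 0; heap: [0-8 ALLOC][9-18 FREE][19-29 ALLOC][30-58 FREE]
Op 5: d = malloc(15) -> d = 30; heap: [0-8 ALLOC][9-18 FREE][19-29 ALLOC][30-44 ALLOC][45-58 FREE]
Op 6: free(c) -> (freed c); heap: [0-18 FREE][19-29 ALLOC][30-44 ALLOC][45-58 FREE]
Op 7: free(d) -> (freed d); heap: [0-18 FREE][19-29 ALLOC][30-58 FREE]
Free blocks: [19 29] total_free=48 largest=29 -> 100*(48-29)/48 = 1900/48 ≈ 39.583 -> rounds to 40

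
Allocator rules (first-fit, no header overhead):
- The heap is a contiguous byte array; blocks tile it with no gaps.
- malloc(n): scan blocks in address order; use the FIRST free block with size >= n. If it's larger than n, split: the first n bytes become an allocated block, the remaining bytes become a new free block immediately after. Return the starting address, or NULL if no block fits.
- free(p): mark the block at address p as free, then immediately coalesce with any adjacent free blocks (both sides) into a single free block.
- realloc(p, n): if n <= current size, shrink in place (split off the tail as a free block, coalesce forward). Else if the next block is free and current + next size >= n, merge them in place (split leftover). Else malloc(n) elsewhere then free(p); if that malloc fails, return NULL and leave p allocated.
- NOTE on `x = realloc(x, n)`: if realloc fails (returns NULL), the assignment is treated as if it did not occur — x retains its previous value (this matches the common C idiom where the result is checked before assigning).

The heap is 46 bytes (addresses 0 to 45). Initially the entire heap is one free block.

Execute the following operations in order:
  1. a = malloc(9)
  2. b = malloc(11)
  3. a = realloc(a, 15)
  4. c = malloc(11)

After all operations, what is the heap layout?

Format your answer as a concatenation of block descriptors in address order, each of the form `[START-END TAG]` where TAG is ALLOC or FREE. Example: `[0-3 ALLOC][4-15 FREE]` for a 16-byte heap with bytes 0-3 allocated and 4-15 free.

Op 1: a = malloc(9) -> a = 0; heap: [0-8 ALLOC][9-45 FREE]
Op 2: b = malloc(11) -> b = 9; heap: [0-8 ALLOC][9-19 ALLOC][20-45 FREE]
Op 3: a = realloc(a, 15) -> a = 20; heap: [0-8 FREE][9-19 ALLOC][20-34 ALLOC][35-45 FREE]
Op 4: c = malloc(11) -> c = 35; heap: [0-8 FREE][9-19 ALLOC][20-34 ALLOC][35-45 ALLOC]

Answer: [0-8 FREE][9-19 ALLOC][20-34 ALLOC][35-45 ALLOC]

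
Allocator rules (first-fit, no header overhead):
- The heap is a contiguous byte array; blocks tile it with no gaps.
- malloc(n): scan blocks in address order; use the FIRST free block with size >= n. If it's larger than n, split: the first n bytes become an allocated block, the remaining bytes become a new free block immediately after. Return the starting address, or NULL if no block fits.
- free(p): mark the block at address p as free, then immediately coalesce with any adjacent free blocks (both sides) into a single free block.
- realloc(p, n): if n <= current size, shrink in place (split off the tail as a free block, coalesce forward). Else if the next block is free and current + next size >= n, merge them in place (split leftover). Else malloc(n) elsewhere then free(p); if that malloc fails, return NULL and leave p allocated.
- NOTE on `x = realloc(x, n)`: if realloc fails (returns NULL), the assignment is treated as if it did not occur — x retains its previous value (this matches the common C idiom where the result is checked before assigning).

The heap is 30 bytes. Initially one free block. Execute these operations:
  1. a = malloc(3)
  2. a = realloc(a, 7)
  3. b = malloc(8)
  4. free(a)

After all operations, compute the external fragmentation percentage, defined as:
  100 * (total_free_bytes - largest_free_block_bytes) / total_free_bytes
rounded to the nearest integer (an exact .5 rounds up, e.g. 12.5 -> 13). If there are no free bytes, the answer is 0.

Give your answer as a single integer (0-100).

Op 1: a = malloc(3) -> a = 0; heap: [0-2 ALLOC][3-29 FREE]
Op 2: a = realloc(a, 7) -> a = 0; heap: [0-6 ALLOC][7-29 FREE]
Op 3: b = malloc(8) -> b = 7; heap: [0-6 ALLOC][7-14 ALLOC][15-29 FREE]
Op 4: free(a) -> (freed a); heap: [0-6 FREE][7-14 ALLOC][15-29 FREE]
Free blocks: [7 15] total_free=22 largest=15 -> 100*(22-15)/22 = 700/22 ≈ 31.818 -> rounds to 32

Answer: 32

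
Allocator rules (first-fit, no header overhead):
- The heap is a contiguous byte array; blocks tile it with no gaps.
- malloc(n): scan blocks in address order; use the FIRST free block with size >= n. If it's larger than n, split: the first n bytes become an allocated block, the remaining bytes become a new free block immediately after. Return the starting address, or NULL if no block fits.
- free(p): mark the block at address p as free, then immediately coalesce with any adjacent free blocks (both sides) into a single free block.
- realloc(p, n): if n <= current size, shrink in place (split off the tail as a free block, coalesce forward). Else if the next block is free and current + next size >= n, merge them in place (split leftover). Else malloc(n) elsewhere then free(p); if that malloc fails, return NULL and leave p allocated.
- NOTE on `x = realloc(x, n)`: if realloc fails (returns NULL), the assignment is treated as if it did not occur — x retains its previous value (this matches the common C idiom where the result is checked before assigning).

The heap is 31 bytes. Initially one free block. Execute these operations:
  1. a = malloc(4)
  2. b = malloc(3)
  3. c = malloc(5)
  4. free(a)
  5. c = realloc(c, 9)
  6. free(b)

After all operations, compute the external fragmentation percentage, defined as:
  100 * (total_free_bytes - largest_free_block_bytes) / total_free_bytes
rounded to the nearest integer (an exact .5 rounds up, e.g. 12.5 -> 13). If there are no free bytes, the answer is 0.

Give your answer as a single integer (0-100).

Op 1: a = malloc(4) -> a = 0; heap: [0-3 ALLOC][4-30 FREE]
Op 2: b = malloc(3) -> b = 4; heap: [0-3 ALLOC][4-6 ALLOC][7-30 FREE]
Op 3: c = malloc(5) -> c = 7; heap: [0-3 ALLOC][4-6 ALLOC][7-11 ALLOC][12-30 FREE]
Op 4: free(a) -> (freed a); heap: [0-3 FREE][4-6 ALLOC][7-11 ALLOC][12-30 FREE]
Op 5: c = realloc(c, 9) -> c = 7; heap: [0-3 FREE][4-6 ALLOC][7-15 ALLOC][16-30 FREE]
Op 6: free(b) -> (freed b); heap: [0-6 FREE][7-15 ALLOC][16-30 FREE]
Free blocks: [7 15] total_free=22 largest=15 -> 100*(22-15)/22 = 700/22 ≈ 31.818 -> rounds to 32

Answer: 32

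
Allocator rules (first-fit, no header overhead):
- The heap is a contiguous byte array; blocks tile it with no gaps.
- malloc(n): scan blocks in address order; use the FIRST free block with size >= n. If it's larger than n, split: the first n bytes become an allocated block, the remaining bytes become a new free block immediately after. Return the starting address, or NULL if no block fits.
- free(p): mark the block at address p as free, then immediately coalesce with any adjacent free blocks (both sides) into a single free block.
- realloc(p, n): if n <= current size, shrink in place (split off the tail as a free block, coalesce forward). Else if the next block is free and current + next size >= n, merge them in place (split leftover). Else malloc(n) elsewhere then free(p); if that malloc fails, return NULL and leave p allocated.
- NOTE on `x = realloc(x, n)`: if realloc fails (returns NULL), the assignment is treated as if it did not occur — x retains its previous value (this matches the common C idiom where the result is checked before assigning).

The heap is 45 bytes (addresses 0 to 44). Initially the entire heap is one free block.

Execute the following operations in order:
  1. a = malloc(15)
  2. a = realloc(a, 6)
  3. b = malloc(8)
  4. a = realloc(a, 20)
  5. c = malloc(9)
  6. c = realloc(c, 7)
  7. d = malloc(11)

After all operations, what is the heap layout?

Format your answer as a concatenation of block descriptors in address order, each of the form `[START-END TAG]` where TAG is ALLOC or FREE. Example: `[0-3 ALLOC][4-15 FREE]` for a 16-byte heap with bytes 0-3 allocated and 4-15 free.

Op 1: a = malloc(15) -> a = 0; heap: [0-14 ALLOC][15-44 FREE]
Op 2: a = realloc(a, 6) -> a = 0; heap: [0-5 ALLOC][6-44 FREE]
Op 3: b = malloc(8) -> b = 6; heap: [0-5 ALLOC][6-13 ALLOC][14-44 FREE]
Op 4: a = realloc(a, 20) -> a = 14; heap: [0-5 FREE][6-13 ALLOC][14-33 ALLOC][34-44 FREE]
Op 5: c = malloc(9) -> c = 34; heap: [0-5 FREE][6-13 ALLOC][14-33 ALLOC][34-42 ALLOC][43-44 FREE]
Op 6: c = realloc(c, 7) -> c = 34; heap: [0-5 FREE][6-13 ALLOC][14-33 ALLOC][34-40 ALLOC][41-44 FREE]
Op 7: d = malloc(11) -> d = NULL; heap: [0-5 FREE][6-13 ALLOC][14-33 ALLOC][34-40 ALLOC][41-44 FREE]

Answer: [0-5 FREE][6-13 ALLOC][14-33 ALLOC][34-40 ALLOC][41-44 FREE]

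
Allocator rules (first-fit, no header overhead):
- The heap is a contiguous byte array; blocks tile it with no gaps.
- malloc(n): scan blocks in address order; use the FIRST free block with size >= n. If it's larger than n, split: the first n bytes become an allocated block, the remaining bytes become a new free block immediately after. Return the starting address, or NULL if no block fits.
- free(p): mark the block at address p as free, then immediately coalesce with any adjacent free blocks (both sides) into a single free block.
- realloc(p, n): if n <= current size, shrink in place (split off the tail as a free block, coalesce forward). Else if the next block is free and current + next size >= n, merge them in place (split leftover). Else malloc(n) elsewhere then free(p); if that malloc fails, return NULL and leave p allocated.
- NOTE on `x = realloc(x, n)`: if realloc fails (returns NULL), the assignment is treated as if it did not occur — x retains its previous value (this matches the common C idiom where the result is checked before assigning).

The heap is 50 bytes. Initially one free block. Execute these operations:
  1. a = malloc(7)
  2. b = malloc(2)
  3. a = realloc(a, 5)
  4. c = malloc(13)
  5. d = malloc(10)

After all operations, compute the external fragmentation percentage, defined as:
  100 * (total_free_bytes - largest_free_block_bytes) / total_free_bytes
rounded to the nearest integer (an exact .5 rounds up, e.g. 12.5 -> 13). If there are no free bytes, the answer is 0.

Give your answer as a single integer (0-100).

Op 1: a = malloc(7) -> a = 0; heap: [0-6 ALLOC][7-49 FREE]
Op 2: b = malloc(2) -> b = 7; heap: [0-6 ALLOC][7-8 ALLOC][9-49 FREE]
Op 3: a = realloc(a, 5) -> a = 0; heap: [0-4 ALLOC][5-6 FREE][7-8 ALLOC][9-49 FREE]
Op 4: c = malloc(13) -> c = 9; heap: [0-4 ALLOC][5-6 FREE][7-8 ALLOC][9-21 ALLOC][22-49 FREE]
Op 5: d = malloc(10) -> d = 22; heap: [0-4 ALLOC][5-6 FREE][7-8 ALLOC][9-21 ALLOC][22-31 ALLOC][32-49 FREE]
Free blocks: [2 18] total_free=20 largest=18 -> 100*(20-18)/20 = 200/20 = 10

Answer: 10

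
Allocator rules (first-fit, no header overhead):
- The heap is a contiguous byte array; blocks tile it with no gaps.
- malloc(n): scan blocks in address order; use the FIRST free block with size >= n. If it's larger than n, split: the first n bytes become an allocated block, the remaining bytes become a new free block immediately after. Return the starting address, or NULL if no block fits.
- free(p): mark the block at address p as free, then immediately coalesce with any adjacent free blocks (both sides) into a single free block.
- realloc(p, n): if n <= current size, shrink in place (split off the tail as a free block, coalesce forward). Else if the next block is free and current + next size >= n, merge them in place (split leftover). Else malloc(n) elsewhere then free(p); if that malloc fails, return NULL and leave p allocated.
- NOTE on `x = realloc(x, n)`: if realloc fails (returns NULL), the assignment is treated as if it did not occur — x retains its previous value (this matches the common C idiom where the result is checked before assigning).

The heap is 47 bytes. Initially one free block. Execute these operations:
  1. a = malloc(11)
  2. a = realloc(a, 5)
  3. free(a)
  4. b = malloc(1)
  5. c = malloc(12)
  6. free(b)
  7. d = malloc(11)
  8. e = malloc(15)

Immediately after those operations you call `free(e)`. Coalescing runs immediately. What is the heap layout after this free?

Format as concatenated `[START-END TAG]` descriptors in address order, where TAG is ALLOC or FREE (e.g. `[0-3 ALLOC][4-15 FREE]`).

Op 1: a = malloc(11) -> a = 0; heap: [0-10 ALLOC][11-46 FREE]
Op 2: a = realloc(a, 5) -> a = 0; heap: [0-4 ALLOC][5-46 FREE]
Op 3: free(a) -> (freed a); heap: [0-46 FREE]
Op 4: b = malloc(1) -> b = 0; heap: [0-0 ALLOC][1-46 FREE]
Op 5: c = malloc(12) -> c = 1; heap: [0-0 ALLOC][1-12 ALLOC][13-46 FREE]
Op 6: free(b) -> (freed b); heap: [0-0 FREE][1-12 ALLOC][13-46 FREE]
Op 7: d = malloc(11) -> d = 13; heap: [0-0 FREE][1-12 ALLOC][13-23 ALLOC][24-46 FREE]
Op 8: e = malloc(15) -> e = 24; heap: [0-0 FREE][1-12 ALLOC][13-23 ALLOC][24-38 ALLOC][39-46 FREE]
free(e): e = 24 -> block [24-38 ALLOC]; mark free, coalesce with adjacent free neighbors -> [0-0 FREE][1-12 ALLOC][13-23 ALLOC][24-46 FREE]

Answer: [0-0 FREE][1-12 ALLOC][13-23 ALLOC][24-46 FREE]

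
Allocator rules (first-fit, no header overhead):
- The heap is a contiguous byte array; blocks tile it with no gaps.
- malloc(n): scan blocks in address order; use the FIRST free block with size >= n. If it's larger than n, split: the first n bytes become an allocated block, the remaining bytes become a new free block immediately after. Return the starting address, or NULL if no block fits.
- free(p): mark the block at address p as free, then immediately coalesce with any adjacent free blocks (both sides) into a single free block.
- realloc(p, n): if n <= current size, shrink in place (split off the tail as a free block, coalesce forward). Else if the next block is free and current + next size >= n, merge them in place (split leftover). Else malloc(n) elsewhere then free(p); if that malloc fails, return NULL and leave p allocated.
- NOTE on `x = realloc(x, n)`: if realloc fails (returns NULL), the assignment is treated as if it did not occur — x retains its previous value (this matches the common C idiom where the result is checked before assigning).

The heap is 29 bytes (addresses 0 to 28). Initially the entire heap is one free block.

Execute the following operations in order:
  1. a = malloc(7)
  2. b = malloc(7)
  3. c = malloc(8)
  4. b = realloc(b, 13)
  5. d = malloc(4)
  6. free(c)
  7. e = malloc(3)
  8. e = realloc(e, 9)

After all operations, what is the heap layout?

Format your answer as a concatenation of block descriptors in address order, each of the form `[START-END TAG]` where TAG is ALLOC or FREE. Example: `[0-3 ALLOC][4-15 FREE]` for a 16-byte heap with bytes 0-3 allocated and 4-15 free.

Op 1: a = malloc(7) -> a = 0; heap: [0-6 ALLOC][7-28 FREE]
Op 2: b = malloc(7) -> b = 7; heap: [0-6 ALLOC][7-13 ALLOC][14-28 FREE]
Op 3: c = malloc(8) -> c = 14; heap: [0-6 ALLOC][7-13 ALLOC][14-21 ALLOC][22-28 FREE]
Op 4: b = realloc(b, 13) -> NULL (b unchanged); heap: [0-6 ALLOC][7-13 ALLOC][14-21 ALLOC][22-28 FREE]
Op 5: d = malloc(4) -> d = 22; heap: [0-6 ALLOC][7-13 ALLOC][14-21 ALLOC][22-25 ALLOC][26-28 FREE]
Op 6: free(c) -> (freed c); heap: [0-6 ALLOC][7-13 ALLOC][14-21 FREE][22-25 ALLOC][26-28 FREE]
Op 7: e = malloc(3) -> e = 14; heap: [0-6 ALLOC][7-13 ALLOC][14-16 ALLOC][17-21 FREE][22-25 ALLOC][26-28 FREE]
Op 8: e = realloc(e, 9) -> NULL (e unchanged); heap: [0-6 ALLOC][7-13 ALLOC][14-16 ALLOC][17-21 FREE][22-25 ALLOC][26-28 FREE]

Answer: [0-6 ALLOC][7-13 ALLOC][14-16 ALLOC][17-21 FREE][22-25 ALLOC][26-28 FREE]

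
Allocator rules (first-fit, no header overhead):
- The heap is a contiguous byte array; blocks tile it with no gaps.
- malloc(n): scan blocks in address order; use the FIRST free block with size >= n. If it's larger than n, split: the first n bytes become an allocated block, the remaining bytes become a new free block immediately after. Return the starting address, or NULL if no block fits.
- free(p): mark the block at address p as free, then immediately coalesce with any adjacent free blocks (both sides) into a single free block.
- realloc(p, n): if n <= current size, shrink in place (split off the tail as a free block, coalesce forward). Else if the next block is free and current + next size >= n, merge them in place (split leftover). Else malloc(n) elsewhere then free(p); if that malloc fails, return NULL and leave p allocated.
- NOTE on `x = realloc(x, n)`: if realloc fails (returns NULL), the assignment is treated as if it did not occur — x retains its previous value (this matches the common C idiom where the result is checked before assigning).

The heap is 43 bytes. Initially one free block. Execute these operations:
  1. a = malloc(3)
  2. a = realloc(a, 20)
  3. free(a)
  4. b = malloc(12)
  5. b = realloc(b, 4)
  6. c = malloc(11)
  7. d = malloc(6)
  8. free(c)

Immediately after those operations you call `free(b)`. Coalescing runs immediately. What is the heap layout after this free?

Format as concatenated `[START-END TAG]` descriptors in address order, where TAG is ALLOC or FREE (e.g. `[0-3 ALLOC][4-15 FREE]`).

Op 1: a = malloc(3) -> a = 0; heap: [0-2 ALLOC][3-42 FREE]
Op 2: a = realloc(a, 20) -> a = 0; heap: [0-19 ALLOC][20-42 FREE]
Op 3: free(a) -> (freed a); heap: [0-42 FREE]
Op 4: b = malloc(12) -> b = 0; heap: [0-11 ALLOC][12-42 FREE]
Op 5: b = realloc(b, 4) -> b = 0; heap: [0-3 ALLOC][4-42 FREE]
Op 6: c = malloc(11) -> c = 4; heap: [0-3 ALLOC][4-14 ALLOC][15-42 FREE]
Op 7: d = malloc(6) -> d = 15; heap: [0-3 ALLOC][4-14 ALLOC][15-20 ALLOC][21-42 FREE]
Op 8: free(c) -> (freed c); heap: [0-3 ALLOC][4-14 FREE][15-20 ALLOC][21-42 FREE]
free(b): b = 0 -> block [0-3 ALLOC]; mark free, coalesce with adjacent free neighbors -> [0-14 FREE][15-20 ALLOC][21-42 FREE]

Answer: [0-14 FREE][15-20 ALLOC][21-42 FREE]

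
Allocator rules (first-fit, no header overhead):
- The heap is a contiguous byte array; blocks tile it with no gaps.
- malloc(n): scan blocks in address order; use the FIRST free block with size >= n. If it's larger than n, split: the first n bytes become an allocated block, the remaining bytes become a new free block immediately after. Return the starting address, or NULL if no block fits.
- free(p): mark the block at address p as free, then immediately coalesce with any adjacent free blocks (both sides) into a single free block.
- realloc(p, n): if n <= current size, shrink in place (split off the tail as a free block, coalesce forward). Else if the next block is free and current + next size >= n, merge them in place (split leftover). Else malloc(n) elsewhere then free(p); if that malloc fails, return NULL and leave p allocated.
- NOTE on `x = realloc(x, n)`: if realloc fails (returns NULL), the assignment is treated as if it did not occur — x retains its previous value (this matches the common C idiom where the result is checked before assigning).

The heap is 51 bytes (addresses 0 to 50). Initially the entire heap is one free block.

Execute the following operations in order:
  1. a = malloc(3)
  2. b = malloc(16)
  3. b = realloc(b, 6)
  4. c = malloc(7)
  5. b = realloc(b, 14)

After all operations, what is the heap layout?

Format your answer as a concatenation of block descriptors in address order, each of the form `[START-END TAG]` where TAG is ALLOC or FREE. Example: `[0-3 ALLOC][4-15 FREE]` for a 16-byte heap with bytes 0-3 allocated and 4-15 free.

Answer: [0-2 ALLOC][3-8 FREE][9-15 ALLOC][16-29 ALLOC][30-50 FREE]

Derivation:
Op 1: a = malloc(3) -> a = 0; heap: [0-2 ALLOC][3-50 FREE]
Op 2: b = malloc(16) -> b = 3; heap: [0-2 ALLOC][3-18 ALLOC][19-50 FREE]
Op 3: b = realloc(b, 6) -> b = 3; heap: [0-2 ALLOC][3-8 ALLOC][9-50 FREE]
Op 4: c = malloc(7) -> c = 9; heap: [0-2 ALLOC][3-8 ALLOC][9-15 ALLOC][16-50 FREE]
Op 5: b = realloc(b, 14) -> b = 16; heap: [0-2 ALLOC][3-8 FREE][9-15 ALLOC][16-29 ALLOC][30-50 FREE]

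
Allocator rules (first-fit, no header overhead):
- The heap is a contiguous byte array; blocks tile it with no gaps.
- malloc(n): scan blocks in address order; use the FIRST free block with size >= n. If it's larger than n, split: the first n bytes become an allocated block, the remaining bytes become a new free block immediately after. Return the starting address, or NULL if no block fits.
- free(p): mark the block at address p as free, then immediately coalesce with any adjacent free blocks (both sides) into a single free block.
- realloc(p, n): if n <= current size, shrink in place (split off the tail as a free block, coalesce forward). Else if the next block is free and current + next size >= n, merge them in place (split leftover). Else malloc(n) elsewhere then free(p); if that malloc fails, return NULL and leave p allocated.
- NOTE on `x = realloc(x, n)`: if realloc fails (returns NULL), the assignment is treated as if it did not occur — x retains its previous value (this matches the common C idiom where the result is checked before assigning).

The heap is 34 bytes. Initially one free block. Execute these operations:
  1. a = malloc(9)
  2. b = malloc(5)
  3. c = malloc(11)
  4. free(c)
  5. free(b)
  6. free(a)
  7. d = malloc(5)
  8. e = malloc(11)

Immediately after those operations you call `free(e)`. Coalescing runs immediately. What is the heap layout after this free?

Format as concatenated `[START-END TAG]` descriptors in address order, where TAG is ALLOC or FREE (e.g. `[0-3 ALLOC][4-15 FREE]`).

Op 1: a = malloc(9) -> a = 0; heap: [0-8 ALLOC][9-33 FREE]
Op 2: b = malloc(5) -> b = 9; heap: [0-8 ALLOC][9-13 ALLOC][14-33 FREE]
Op 3: c = malloc(11) -> c = 14; heap: [0-8 ALLOC][9-13 ALLOC][14-24 ALLOC][25-33 FREE]
Op 4: free(c) -> (freed c); heap: [0-8 ALLOC][9-13 ALLOC][14-33 FREE]
Op 5: free(b) -> (freed b); heap: [0-8 ALLOC][9-33 FREE]
Op 6: free(a) -> (freed a); heap: [0-33 FREE]
Op 7: d = malloc(5) -> d = 0; heap: [0-4 ALLOC][5-33 FREE]
Op 8: e = malloc(11) -> e = 5; heap: [0-4 ALLOC][5-15 ALLOC][16-33 FREE]
free(e): e = 5 -> block [5-15 ALLOC]; mark free, coalesce with adjacent free neighbors -> [0-4 ALLOC][5-33 FREE]

Answer: [0-4 ALLOC][5-33 FREE]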